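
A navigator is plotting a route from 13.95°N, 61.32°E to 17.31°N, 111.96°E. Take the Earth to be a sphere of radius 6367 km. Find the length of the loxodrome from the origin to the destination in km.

5431 km

Rhumb course C = atan2(Δλ, Δψ) with Δψ = ln[tan(π/4+φ₂/2)/tan(π/4+φ₁/2)] = +0.0609, Δλ = +0.8838 → C = 86.06°
d = R·|Δφ| / |cos C| = 6367·0.05864 / 0.06875 = 5431 km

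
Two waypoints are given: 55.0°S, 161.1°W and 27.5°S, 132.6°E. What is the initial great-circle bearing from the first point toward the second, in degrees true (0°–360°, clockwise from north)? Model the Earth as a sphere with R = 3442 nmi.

271.9°

θ = atan2( sin Δλ·cos φ₂ ,  cos φ₁ sin φ₂ − sin φ₁ cos φ₂ cos Δλ )
  = atan2(-0.8122, +0.0272) = 271.92°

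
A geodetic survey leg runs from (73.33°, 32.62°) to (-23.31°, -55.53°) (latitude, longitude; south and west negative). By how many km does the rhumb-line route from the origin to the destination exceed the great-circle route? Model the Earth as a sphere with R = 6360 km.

435 km

Great circle: cos σ = sin φ₁ sin φ₂ + cos φ₁ cos φ₂ cos Δλ,  σ = 1.9504 rad → d_gc = 12404.7 km
Rhumb line: Δψ = -2.3392, q = Δφ/Δψ = 0.7210, d_rh = R√(Δφ²+q²Δλ²) = 12839.5 km
Excess = 12839.5 − 12404.7 = 434.8 ≈ 435 km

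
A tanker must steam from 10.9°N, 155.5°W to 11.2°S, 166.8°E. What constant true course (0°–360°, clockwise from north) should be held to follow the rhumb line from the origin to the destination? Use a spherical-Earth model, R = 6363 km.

Δψ = ln[tan(π/4+φ₂/2)/tan(π/4+φ₁/2)] = -0.3881
Δλ = -0.6580 rad (taken the short way round)
course = atan2(Δλ, Δψ) = 239.46°

239.5°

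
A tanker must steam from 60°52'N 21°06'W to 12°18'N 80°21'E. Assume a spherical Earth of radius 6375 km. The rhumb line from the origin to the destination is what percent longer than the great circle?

Great circle: σ = 1.4790 rad → d_gc = Rσ = 9428.7 km
Rhumb: Δφ = -0.8476, Δλ = +1.7706, Δψ = -1.1313, q = Δφ/Δψ = 0.7493 → d_rh = R√(Δφ²+q²Δλ²) = 10036.7 km
Excess = (10036.7 − 9428.7) / 9428.7 = 608.0 / 9428.7 = 6.448% ≈ 6.4%

6.4%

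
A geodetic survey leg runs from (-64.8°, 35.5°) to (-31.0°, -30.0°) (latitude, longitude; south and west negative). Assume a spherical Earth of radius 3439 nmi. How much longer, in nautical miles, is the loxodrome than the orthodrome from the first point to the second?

Great circle: cos σ = sin φ₁ sin φ₂ + cos φ₁ cos φ₂ cos Δλ,  σ = 0.9054 rad → d_gc = 3113.7 nmi
Rhumb line: Δψ = +0.9287, q = Δφ/Δψ = 0.6352, d_rh = R√(Δφ²+q²Δλ²) = 3217.6 nmi
Excess = 3217.6 − 3113.7 = 103.9 ≈ 104 nmi

104 nmi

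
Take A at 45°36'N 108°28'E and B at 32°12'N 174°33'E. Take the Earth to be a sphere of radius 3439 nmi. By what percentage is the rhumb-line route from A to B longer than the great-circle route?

2.4%

Great circle: σ = 0.9011 rad → d_gc = Rσ = 3098.9 nmi
Rhumb: Δφ = -0.2339, Δλ = +1.1534, Δψ = -0.3021, q = Δφ/Δψ = 0.7741 → d_rh = R√(Δφ²+q²Δλ²) = 3174.2 nmi
Excess = (3174.2 − 3098.9) / 3098.9 = 75.3 / 3098.9 = 2.43% ≈ 2.4%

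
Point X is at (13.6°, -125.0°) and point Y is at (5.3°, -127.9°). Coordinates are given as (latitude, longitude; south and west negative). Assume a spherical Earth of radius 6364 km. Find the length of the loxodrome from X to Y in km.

975 km

Δψ = ln[tan(π/4+φ₂/2)/tan(π/4+φ₁/2)] = -0.1470;  Δφ = -0.1449 rad,  Δλ = -0.0506 rad
q = Δφ/Δψ = 0.9855
d = R·√(Δφ² + q²Δλ²) = 6364·0.15321 = 975 km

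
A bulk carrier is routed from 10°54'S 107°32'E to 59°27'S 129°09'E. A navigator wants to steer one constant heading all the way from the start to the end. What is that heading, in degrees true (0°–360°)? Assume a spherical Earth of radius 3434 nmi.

Meridional parts: M(φ₁)=-0.1914, M(φ₂)=-1.2979 → ΔM = -1.1065;  Δλ = +0.3773 rad
tan C = Δλ / ΔM = -0.3410 → C = 161.17°

161.2°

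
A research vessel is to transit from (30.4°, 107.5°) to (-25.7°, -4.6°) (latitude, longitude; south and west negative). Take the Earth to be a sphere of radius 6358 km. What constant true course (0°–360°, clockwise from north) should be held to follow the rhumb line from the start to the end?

242.4°

Δψ = ln[tan(π/4+φ₂/2)/tan(π/4+φ₁/2)] = -1.0218
Δλ = -1.9565 rad (taken the short way round)
course = atan2(Δλ, Δψ) = 242.42°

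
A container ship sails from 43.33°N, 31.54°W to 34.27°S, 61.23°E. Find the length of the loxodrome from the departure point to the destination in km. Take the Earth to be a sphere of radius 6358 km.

12772 km

Rhumb course C = atan2(Δλ, Δψ) with Δψ = ln[tan(π/4+φ₂/2)/tan(π/4+φ₁/2)] = -1.4781, Δλ = +1.6191 → C = 132.39°
d = R·|Δφ| / |cos C| = 6358·1.35438 / 0.67421 = 12772 km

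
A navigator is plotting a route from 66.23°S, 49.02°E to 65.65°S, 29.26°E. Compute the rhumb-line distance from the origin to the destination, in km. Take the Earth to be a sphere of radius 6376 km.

Δψ = ln[tan(π/4+φ₂/2)/tan(π/4+φ₁/2)] = +0.0248;  Δφ = +0.0101 rad,  Δλ = -0.3449 rad
q = Δφ/Δψ = 0.4077
d = R·√(Δφ² + q²Δλ²) = 6376·0.14096 = 899 km

899 km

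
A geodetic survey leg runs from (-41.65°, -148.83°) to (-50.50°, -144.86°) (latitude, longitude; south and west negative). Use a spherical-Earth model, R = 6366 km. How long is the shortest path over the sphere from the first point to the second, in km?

cos σ = sin φ₁ sin φ₂ + cos φ₁ cos φ₂ cos Δλ
      = sin(-41.65°)sin(-50.50°) + cos(-41.65°)cos(-50.50°)cos(3.97°) = 0.9870
σ = 9.265° → d = Rσ = 6366·0.16171 = 1029 km

1029 km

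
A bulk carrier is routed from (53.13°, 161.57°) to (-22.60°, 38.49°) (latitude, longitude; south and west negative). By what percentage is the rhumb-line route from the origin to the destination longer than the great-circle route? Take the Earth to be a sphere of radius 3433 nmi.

3.5%

Great circle: σ = 2.2266 rad → d_gc = Rσ = 7643.8 nmi
Rhumb: Δφ = -1.3217, Δλ = -2.1482, Δψ = -1.5037, q = Δφ/Δψ = 0.8790 → d_rh = R√(Δφ²+q²Δλ²) = 7912.5 nmi
Excess = (7912.5 − 7643.8) / 7643.8 = 268.7 / 7643.8 = 3.52% ≈ 3.5%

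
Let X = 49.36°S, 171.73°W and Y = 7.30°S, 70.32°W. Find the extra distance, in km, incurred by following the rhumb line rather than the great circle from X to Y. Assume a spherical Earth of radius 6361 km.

Great circle: cos σ = sin φ₁ sin φ₂ + cos φ₁ cos φ₂ cos Δλ,  σ = 1.6022 rad → d_gc = 10191.50 km
Rhumb line: Δψ = +0.8657, q = Δφ/Δψ = 0.8480, d_rh = R√(Δφ²+q²Δλ²) = 10628.04 km
Excess = 10628.04 − 10191.50 = 436.54 ≈ 437 km

437 km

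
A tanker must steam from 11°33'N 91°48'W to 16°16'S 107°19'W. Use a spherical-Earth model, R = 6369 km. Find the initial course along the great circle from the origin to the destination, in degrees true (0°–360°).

209.2°

θ = atan2( sin Δλ·cos φ₂ ,  cos φ₁ sin φ₂ − sin φ₁ cos φ₂ cos Δλ )
  = atan2(-0.2568, -0.4596) = 209.19°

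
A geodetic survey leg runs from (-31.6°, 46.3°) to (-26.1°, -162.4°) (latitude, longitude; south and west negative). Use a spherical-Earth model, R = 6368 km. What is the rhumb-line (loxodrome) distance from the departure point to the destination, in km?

Δψ = ln[tan(π/4+φ₂/2)/tan(π/4+φ₁/2)] = +0.1097;  Δφ = +0.0960 rad,  Δλ = +2.6407 rad
q = Δφ/Δψ = 0.8753
d = R·√(Δφ² + q²Δλ²) = 6368·2.31350 = 14732 km

14732 km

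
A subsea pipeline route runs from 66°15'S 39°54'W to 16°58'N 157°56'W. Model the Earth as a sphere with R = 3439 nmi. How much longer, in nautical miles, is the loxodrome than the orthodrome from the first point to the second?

Great circle: cos σ = sin φ₁ sin φ₂ + cos φ₁ cos φ₂ cos Δλ,  σ = 2.0355 rad → d_gc = 7000.0 nmi
Rhumb line: Δψ = +1.8599, q = Δφ/Δψ = 0.7809, d_rh = R√(Δφ²+q²Δλ²) = 7453.6 nmi
Excess = 7453.6 − 7000.0 = 453.6 ≈ 454 nmi

454 nmi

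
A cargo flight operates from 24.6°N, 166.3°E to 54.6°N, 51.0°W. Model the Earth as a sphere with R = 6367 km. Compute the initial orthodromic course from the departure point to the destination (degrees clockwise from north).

20.6°

N = sin Δλ·cos φ₂ = +0.3510;  D = cos φ₁ sin φ₂ − sin φ₁ cos φ₂ cos Δλ = +0.9330
initial course = atan2(N, D) = 20.62°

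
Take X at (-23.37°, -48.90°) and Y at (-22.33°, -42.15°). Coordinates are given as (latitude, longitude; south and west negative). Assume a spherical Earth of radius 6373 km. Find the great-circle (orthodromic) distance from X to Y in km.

cos σ = sin φ₁ sin φ₂ + cos φ₁ cos φ₂ cos Δλ
      = sin(-23.37°)sin(-22.33°) + cos(-23.37°)cos(-22.33°)cos(6.75°) = 0.9939
σ = 6.306° → d = Rσ = 6373·0.11006 = 701 km

701 km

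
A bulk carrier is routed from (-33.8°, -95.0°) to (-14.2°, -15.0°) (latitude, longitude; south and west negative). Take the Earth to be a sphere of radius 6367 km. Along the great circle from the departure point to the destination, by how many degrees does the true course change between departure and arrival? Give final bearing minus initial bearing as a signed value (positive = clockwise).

-38.2°

At departure: θ₁ = atan2(sin Δλ cos φ₂, cos φ₁ sin φ₂ − sin φ₁ cos φ₂ cos Δλ) = 96.58°
At arrival: θ₂ = atan2(sin Δλ cos φ₁, −cos φ₂ sin φ₁ + sin φ₂ cos φ₁ cos Δλ) = 58.38°
Δθ = θ₂ − θ₁ = -38.2°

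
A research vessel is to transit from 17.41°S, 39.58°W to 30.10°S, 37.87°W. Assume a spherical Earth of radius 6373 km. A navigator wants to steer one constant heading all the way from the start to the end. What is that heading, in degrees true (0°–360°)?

Δψ = ln[tan(π/4+φ₂/2)/tan(π/4+φ₁/2)] = -0.2427
Δλ = +0.0298 rad (taken the short way round)
course = atan2(Δλ, Δψ) = 172.99°

173.0°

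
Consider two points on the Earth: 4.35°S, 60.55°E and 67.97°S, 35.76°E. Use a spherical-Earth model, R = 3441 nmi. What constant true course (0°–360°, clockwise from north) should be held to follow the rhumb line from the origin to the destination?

195.5°

Δψ = ln[tan(π/4+φ₂/2)/tan(π/4+φ₁/2)] = -1.5605
Δλ = -0.4327 rad (taken the short way round)
course = atan2(Δλ, Δψ) = 195.50°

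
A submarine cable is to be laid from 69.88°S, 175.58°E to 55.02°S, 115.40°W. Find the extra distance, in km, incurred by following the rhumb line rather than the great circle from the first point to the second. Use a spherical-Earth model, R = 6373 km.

184 km

Great circle: cos σ = sin φ₁ sin φ₂ + cos φ₁ cos φ₂ cos Δλ,  σ = 0.5736 rad → d_gc = 3655.5 km
Rhumb line: Δψ = +0.5745, q = Δφ/Δψ = 0.4515, d_rh = R√(Δφ²+q²Δλ²) = 3839.9 km
Excess = 3839.9 − 3655.5 = 184.4 ≈ 184 km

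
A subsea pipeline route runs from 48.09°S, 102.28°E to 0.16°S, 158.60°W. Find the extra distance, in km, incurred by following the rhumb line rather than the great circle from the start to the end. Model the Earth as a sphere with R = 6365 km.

340 km

Great circle: cos σ = sin φ₁ sin φ₂ + cos φ₁ cos φ₂ cos Δλ,  σ = 1.6748 rad → d_gc = 10660.0 km
Rhumb line: Δψ = +0.9570, q = Δφ/Δψ = 0.8741, d_rh = R√(Δφ²+q²Δλ²) = 10999.6 km
Excess = 10999.6 − 10660.0 = 339.6 ≈ 340 km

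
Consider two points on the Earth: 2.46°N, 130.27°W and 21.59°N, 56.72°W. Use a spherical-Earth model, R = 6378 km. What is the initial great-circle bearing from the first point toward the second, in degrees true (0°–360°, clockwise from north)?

N = sin Δλ·cos φ₂ = +0.8918;  D = cos φ₁ sin φ₂ − sin φ₁ cos φ₂ cos Δλ = +0.3563
initial course = atan2(N, D) = 68.22°

68.2°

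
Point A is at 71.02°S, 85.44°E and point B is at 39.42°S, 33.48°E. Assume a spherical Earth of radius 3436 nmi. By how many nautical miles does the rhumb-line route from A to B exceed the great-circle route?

Great circle: cos σ = sin φ₁ sin φ₂ + cos φ₁ cos φ₂ cos Δλ,  σ = 0.7147 rad → d_gc = 2455.7 nmi
Rhumb line: Δψ = +1.0390, q = Δφ/Δψ = 0.5308, d_rh = R√(Δφ²+q²Δλ²) = 2515.3 nmi
Excess = 2515.3 − 2455.7 = 59.6 ≈ 60 nmi

60 nmi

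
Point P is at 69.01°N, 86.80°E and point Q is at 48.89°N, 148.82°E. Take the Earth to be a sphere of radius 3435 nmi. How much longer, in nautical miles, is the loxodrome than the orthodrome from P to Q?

Great circle: cos σ = sin φ₁ sin φ₂ + cos φ₁ cos φ₂ cos Δλ,  σ = 0.6199 rad → d_gc = 2129.27 nmi
Rhumb line: Δψ = -0.7052, q = Δφ/Δψ = 0.4980, d_rh = R√(Δφ²+q²Δλ²) = 2209.85 nmi
Excess = 2209.85 − 2129.27 = 80.58 ≈ 81 nmi

81 nmi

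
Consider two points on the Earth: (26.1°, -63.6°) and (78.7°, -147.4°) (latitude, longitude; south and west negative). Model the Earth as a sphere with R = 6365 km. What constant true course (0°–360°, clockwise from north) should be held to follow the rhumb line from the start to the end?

Δψ = ln[tan(π/4+φ₂/2)/tan(π/4+φ₁/2)] = +1.8412
Δλ = -1.4626 rad (taken the short way round)
course = atan2(Δλ, Δψ) = 321.54°

321.5°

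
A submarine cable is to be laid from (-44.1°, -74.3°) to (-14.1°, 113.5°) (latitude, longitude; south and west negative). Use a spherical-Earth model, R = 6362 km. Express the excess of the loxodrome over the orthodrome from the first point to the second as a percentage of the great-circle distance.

24.1%

Great circle: σ = 2.1182 rad → d_gc = Rσ = 13476.3 km
Rhumb: Δφ = +0.5236, Δλ = -3.0055, Δψ = +0.6107, q = Δφ/Δψ = 0.8574 → d_rh = R√(Δφ²+q²Δλ²) = 16728.2 km
Excess = (16728.2 − 13476.3) / 13476.3 = 3251.9 / 13476.3 = 24.13% ≈ 24.1%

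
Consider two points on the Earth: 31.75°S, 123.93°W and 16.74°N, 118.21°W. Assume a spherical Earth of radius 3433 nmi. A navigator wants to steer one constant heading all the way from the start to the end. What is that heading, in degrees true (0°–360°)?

6.5°

Δψ = ln[tan(π/4+φ₂/2)/tan(π/4+φ₁/2)] = +0.8813
Δλ = +0.0998 rad (taken the short way round)
course = atan2(Δλ, Δψ) = 6.46°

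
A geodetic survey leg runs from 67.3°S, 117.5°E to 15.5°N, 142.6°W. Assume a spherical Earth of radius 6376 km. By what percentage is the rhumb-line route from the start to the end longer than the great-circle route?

Great circle: σ = 1.8865 rad → d_gc = Rσ = 12028.2 km
Rhumb: Δφ = +1.4451, Δλ = +1.7436, Δψ = +1.8797, q = Δφ/Δψ = 0.7688 → d_rh = R√(Δφ²+q²Δλ²) = 12567.9 km
Excess = (12567.9 − 12028.2) / 12028.2 = 539.7 / 12028.2 = 4.49% ≈ 4.5%

4.5%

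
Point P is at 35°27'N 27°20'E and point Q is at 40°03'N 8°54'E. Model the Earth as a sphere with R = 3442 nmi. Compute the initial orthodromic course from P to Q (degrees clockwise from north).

θ = atan2( sin Δλ·cos φ₂ ,  cos φ₁ sin φ₂ − sin φ₁ cos φ₂ cos Δλ )
  = atan2(-0.2420, +0.1030) = 293.05°

293.0°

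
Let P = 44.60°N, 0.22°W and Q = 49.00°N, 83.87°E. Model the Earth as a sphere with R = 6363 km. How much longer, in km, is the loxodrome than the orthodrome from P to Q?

Great circle: cos σ = sin φ₁ sin φ₂ + cos φ₁ cos φ₂ cos Δλ,  σ = 0.9545 rad → d_gc = 6073.5 km
Rhumb line: Δψ = +0.1123, q = Δφ/Δψ = 0.6840, d_rh = R√(Δφ²+q²Δλ²) = 6406.3 km
Excess = 6406.3 − 6073.5 = 332.8 ≈ 333 km

333 km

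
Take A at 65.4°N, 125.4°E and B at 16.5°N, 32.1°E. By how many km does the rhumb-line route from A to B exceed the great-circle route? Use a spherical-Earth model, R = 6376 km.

522 km

Great circle: cos σ = sin φ₁ sin φ₂ + cos φ₁ cos φ₂ cos Δλ,  σ = 1.3333 rad → d_gc = 8501.2 km
Rhumb line: Δψ = -1.2311, q = Δφ/Δψ = 0.6933, d_rh = R√(Δφ²+q²Δλ²) = 9023.5 km
Excess = 9023.5 − 8501.2 = 522.3 ≈ 522 km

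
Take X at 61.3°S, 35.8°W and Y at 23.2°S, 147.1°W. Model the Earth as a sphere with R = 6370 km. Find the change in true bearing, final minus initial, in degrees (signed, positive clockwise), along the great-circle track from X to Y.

Initial bearing θ₁ = atan2(sin Δλ cos φ₂, cos φ₁ sin φ₂ − sin φ₁ cos φ₂ cos Δλ) = 240.62°
Final bearing θ₂ = (initial bearing from the destination back to the start) + 180° = 332.92°
Δθ = θ₂ − θ₁ = +92.3°

+92.3°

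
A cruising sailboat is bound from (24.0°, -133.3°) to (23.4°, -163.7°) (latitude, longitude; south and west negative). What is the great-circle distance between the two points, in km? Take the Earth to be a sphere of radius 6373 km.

3091 km

cos σ = sin φ₁ sin φ₂ + cos φ₁ cos φ₂ cos Δλ
      = sin(24.00°)sin(23.40°) + cos(24.00°)cos(23.40°)cos(-30.40°) = 0.8847
σ = 27.788° → d = Rσ = 6373·0.48500 = 3091 km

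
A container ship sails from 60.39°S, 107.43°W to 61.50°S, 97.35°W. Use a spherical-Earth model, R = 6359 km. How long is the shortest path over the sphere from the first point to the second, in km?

Haversine: a = sin²(Δφ/2)+cos φ₁ cos φ₂ sin²(Δλ/2) = 0.00191;  σ = 2·atan2(√a,√(1−a))
σ = 5.014° → d = Rσ = 6359·0.08751 = 556 km

556 km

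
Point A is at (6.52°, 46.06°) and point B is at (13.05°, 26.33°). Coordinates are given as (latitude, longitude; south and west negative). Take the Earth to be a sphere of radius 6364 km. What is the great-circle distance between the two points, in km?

cos σ = sin φ₁ sin φ₂ + cos φ₁ cos φ₂ cos Δλ
      = sin(6.52°)sin(13.05°) + cos(6.52°)cos(13.05°)cos(-19.73°) = 0.9367
σ = 20.497° → d = Rσ = 6364·0.35773 = 2277 km

2277 km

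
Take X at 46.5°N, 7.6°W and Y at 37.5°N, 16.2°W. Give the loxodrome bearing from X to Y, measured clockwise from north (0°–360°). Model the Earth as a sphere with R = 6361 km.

Meridional parts: M(φ₁)=+0.9189, M(φ₂)=+0.7070 → ΔM = -0.2119;  Δλ = -0.1501 rad
tan C = Δλ / ΔM = +0.7082 → C = 215.31°

215.3°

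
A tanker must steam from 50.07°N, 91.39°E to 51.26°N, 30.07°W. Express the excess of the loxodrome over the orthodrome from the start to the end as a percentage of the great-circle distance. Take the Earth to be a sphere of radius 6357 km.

Great circle: σ = 1.1718 rad → d_gc = Rσ = 7449.1 km
Rhumb: Δφ = +0.0208, Δλ = -2.1199, Δψ = +0.0328, q = Δφ/Δψ = 0.6338 → d_rh = R√(Δφ²+q²Δλ²) = 8542.3 km
Excess = (8542.3 − 7449.1) / 7449.1 = 1093.2 / 7449.1 = 14.68% ≈ 14.7%

14.7%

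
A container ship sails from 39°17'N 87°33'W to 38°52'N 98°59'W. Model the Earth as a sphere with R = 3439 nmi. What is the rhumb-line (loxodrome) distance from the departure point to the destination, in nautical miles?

Δψ = ln[tan(π/4+φ₂/2)/tan(π/4+φ₁/2)] = -0.0094;  Δφ = -0.0073 rad,  Δλ = -0.1995 rad
q = Δφ/Δψ = 0.7763
d = R·√(Δφ² + q²Δλ²) = 3439·0.15508 = 533 nmi

533 nmi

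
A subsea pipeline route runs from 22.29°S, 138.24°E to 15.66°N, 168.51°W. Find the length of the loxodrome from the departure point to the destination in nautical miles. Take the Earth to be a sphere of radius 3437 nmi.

Rhumb course C = atan2(Δλ, Δψ) with Δψ = ln[tan(π/4+φ₂/2)/tan(π/4+φ₁/2)] = +0.6760, Δλ = +0.9294 → C = 53.97°
d = R·|Δφ| / |cos C| = 3437·0.66235 / 0.58823 = 3870 nmi

3870 nmi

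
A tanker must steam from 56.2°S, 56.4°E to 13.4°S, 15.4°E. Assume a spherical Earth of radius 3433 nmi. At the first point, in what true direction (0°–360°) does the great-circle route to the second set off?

N = sin Δλ·cos φ₂ = -0.6382;  D = cos φ₁ sin φ₂ − sin φ₁ cos φ₂ cos Δλ = +0.4812
initial course = atan2(N, D) = 307.01°

307.0°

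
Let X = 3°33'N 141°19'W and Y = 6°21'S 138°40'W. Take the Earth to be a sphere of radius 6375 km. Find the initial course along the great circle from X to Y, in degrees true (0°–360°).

N = sin Δλ·cos φ₂ = +0.0460;  D = cos φ₁ sin φ₂ − sin φ₁ cos φ₂ cos Δλ = -0.1719
initial course = atan2(N, D) = 165.03°

165.0°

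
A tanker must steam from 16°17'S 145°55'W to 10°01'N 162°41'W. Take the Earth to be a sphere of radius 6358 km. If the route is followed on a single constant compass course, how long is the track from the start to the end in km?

3451 km

Δψ = ln[tan(π/4+φ₂/2)/tan(π/4+φ₁/2)] = +0.4638;  Δφ = +0.4590 rad,  Δλ = -0.2926 rad
q = Δφ/Δψ = 0.9896
d = R·√(Δφ² + q²Δλ²) = 6358·0.54274 = 3451 km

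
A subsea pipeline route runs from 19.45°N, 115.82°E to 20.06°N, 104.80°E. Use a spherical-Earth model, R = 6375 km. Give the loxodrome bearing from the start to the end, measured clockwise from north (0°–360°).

273.4°

Δψ = ln[tan(π/4+φ₂/2)/tan(π/4+φ₁/2)] = +0.0113
Δλ = -0.1923 rad (taken the short way round)
course = atan2(Δλ, Δψ) = 273.37°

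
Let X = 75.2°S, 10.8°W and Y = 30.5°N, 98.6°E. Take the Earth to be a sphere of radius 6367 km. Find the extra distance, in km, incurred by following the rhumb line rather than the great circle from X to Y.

Great circle: cos σ = sin φ₁ sin φ₂ + cos φ₁ cos φ₂ cos Δλ,  σ = 2.1698 rad → d_gc = 13815.0 km
Rhumb line: Δψ = +2.6006, q = Δφ/Δψ = 0.7094, d_rh = R√(Δφ²+q²Δλ²) = 14571.9 km
Excess = 14571.9 − 13815.0 = 756.9 ≈ 757 km

757 km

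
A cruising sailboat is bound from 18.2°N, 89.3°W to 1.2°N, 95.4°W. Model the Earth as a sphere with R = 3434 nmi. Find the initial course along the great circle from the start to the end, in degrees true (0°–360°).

200.1°

N = sin Δλ·cos φ₂ = -0.1062;  D = cos φ₁ sin φ₂ − sin φ₁ cos φ₂ cos Δλ = -0.2906
initial course = atan2(N, D) = 200.08°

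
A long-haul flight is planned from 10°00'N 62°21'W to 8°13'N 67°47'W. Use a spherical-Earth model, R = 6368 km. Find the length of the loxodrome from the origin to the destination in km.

628 km

Δψ = ln[tan(π/4+φ₂/2)/tan(π/4+φ₁/2)] = -0.0315;  Δφ = -0.0311 rad,  Δλ = -0.0948 rad
q = Δφ/Δψ = 0.9873
d = R·√(Δφ² + q²Δλ²) = 6368·0.09867 = 628 km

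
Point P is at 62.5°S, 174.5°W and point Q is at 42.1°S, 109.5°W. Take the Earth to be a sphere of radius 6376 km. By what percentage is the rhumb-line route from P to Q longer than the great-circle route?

Great circle: σ = 0.7385 rad → d_gc = Rσ = 4708.8 km
Rhumb: Δφ = +0.3560, Δλ = +1.1345, Δψ = +0.5962, q = Δφ/Δψ = 0.5972 → d_rh = R√(Δφ²+q²Δλ²) = 4879.8 km
Excess = (4879.8 − 4708.8) / 4708.8 = 171.0 / 4708.8 = 3.63% ≈ 3.6%

3.6%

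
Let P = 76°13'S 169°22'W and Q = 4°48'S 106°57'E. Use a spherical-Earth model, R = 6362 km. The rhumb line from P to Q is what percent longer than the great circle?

5.0%

Great circle: σ = 1.4632 rad → d_gc = Rσ = 9308.9 km
Rhumb: Δφ = +1.2465, Δλ = -1.4605, Δψ = +2.0292, q = Δφ/Δψ = 0.6143 → d_rh = R√(Δφ²+q²Δλ²) = 9770.5 km
Excess = (9770.5 − 9308.9) / 9308.9 = 461.6 / 9308.9 = 4.96% ≈ 5.0%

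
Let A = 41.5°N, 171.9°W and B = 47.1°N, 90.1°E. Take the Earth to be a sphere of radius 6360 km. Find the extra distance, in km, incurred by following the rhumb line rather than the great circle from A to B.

Great circle: cos σ = sin φ₁ sin φ₂ + cos φ₁ cos φ₂ cos Δλ,  σ = 1.1435 rad → d_gc = 7272.4 km
Rhumb line: Δψ = +0.1367, q = Δφ/Δψ = 0.7149, d_rh = R√(Δφ²+q²Δλ²) = 7801.3 km
Excess = 7801.3 − 7272.4 = 528.9 ≈ 529 km

529 km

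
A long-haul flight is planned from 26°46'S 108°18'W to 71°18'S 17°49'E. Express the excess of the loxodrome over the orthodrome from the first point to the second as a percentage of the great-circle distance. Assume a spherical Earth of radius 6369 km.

15.4%

Great circle: σ = 1.3100 rad → d_gc = Rσ = 8343.4 km
Rhumb: Δφ = -0.7773, Δλ = +2.2012, Δψ = -1.3188, q = Δφ/Δψ = 0.5894 → d_rh = R√(Δφ²+q²Δλ²) = 9632.0 km
Excess = (9632.0 − 8343.4) / 8343.4 = 1288.6 / 8343.4 = 15.44% ≈ 15.4%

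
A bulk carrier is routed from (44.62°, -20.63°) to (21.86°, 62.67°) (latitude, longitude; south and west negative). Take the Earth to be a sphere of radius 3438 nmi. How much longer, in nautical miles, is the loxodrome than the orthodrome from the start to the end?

136 nmi

Great circle: cos σ = sin φ₁ sin φ₂ + cos φ₁ cos φ₂ cos Δλ,  σ = 1.2254 rad → d_gc = 4212.8 nmi
Rhumb line: Δψ = -0.4809, q = Δφ/Δψ = 0.8260, d_rh = R√(Δφ²+q²Δλ²) = 4348.9 nmi
Excess = 4348.9 − 4212.8 = 136.1 ≈ 136 nmi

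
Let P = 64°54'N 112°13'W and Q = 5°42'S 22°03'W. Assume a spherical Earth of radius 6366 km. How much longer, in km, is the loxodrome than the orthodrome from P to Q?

415 km

Great circle: cos σ = sin φ₁ sin φ₂ + cos φ₁ cos φ₂ cos Δλ,  σ = 1.6621 rad → d_gc = 10580.9 km
Rhumb line: Δψ = -1.6020, q = Δφ/Δψ = 0.7692, d_rh = R√(Δφ²+q²Δλ²) = 10995.9 km
Excess = 10995.9 − 10580.9 = 415.0 ≈ 415 km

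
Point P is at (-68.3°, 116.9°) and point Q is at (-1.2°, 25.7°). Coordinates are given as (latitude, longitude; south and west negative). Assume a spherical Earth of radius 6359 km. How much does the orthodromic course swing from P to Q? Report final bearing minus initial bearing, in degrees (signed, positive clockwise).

+69.9°

Initial bearing θ₁ = atan2(sin Δλ cos φ₂, cos φ₁ sin φ₂ − sin φ₁ cos φ₂ cos Δλ) = 268.44°
Final bearing θ₂ = (initial bearing from the destination back to the start) + 180° = 338.30°
Δθ = θ₂ − θ₁ = +69.9°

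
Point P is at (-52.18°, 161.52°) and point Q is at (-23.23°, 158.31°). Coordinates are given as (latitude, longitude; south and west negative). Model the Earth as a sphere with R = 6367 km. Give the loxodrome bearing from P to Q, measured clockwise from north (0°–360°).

Meridional parts: M(φ₁)=-1.0713, M(φ₂)=-0.4170 → ΔM = +0.6542;  Δλ = -0.0560 rad
tan C = Δλ / ΔM = -0.0856 → C = 355.11°

355.1°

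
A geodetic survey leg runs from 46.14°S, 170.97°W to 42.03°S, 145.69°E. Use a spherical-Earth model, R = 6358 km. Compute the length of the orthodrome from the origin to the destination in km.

3441 km

Haversine: a = sin²(Δφ/2)+cos φ₁ cos φ₂ sin²(Δλ/2) = 0.07146;  σ = 2·atan2(√a,√(1−a))
σ = 31.011° → d = Rσ = 6358·0.54124 = 3441 km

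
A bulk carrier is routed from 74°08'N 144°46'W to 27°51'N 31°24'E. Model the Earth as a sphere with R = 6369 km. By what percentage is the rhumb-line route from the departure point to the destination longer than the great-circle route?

Great circle: σ = 1.3611 rad → d_gc = Rσ = 8668.8 km
Rhumb: Δφ = -0.8078, Δλ = +3.0747, Δψ = -1.4643, q = Δφ/Δψ = 0.5517 → d_rh = R√(Δφ²+q²Δλ²) = 11965.5 km
Excess = (11965.5 − 8668.8) / 8668.8 = 3296.7 / 8668.8 = 38.03% ≈ 38.0%

38.0%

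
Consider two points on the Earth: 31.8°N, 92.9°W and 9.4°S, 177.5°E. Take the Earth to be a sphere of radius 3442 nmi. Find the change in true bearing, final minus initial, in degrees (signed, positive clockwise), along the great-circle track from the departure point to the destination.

-23.3°

Initial bearing θ₁ = atan2(sin Δλ cos φ₂, cos φ₁ sin φ₂ − sin φ₁ cos φ₂ cos Δλ) = 261.78°
Final bearing θ₂ = (initial bearing from the destination back to the start) + 180° = 238.50°
Δθ = θ₂ − θ₁ = -23.3°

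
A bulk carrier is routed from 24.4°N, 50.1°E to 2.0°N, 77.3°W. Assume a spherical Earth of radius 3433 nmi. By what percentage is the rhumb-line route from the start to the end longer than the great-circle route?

Great circle: σ = 2.1393 rad → d_gc = Rσ = 7344.2 nmi
Rhumb: Δφ = -0.3910, Δλ = -2.2235, Δψ = -0.4044, q = Δφ/Δψ = 0.9667 → d_rh = R√(Δφ²+q²Δλ²) = 7500.1 nmi
Excess = (7500.1 − 7344.2) / 7344.2 = 155.9 / 7344.2 = 2.12% ≈ 2.1%

2.1%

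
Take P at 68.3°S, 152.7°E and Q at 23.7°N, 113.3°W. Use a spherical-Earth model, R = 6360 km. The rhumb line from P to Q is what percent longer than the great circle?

3.4%

Great circle: σ = 1.9791 rad → d_gc = Rσ = 12587.3 km
Rhumb: Δφ = +1.6057, Δλ = +1.6406, Δψ = +2.0780, q = Δφ/Δψ = 0.7727 → d_rh = R√(Δφ²+q²Δλ²) = 13011.5 km
Excess = (13011.5 − 12587.3) / 12587.3 = 424.2 / 12587.3 = 3.37% ≈ 3.4%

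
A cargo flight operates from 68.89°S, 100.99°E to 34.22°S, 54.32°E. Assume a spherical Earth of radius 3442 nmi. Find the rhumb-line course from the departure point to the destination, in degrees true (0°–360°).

322.0°

Δψ = ln[tan(π/4+φ₂/2)/tan(π/4+φ₁/2)] = +1.0439
Δλ = -0.8145 rad (taken the short way round)
course = atan2(Δλ, Δψ) = 322.04°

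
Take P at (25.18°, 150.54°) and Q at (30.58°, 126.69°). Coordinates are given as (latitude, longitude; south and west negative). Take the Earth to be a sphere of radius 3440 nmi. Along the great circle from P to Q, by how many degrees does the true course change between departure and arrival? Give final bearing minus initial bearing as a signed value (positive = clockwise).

-11.3°

At departure: θ₁ = atan2(sin Δλ cos φ₂, cos φ₁ sin φ₂ − sin φ₁ cos φ₂ cos Δλ) = 289.81°
At arrival: θ₂ = atan2(sin Δλ cos φ₁, −cos φ₂ sin φ₁ + sin φ₂ cos φ₁ cos Δλ) = 278.52°
Δθ = θ₂ − θ₁ = -11.3°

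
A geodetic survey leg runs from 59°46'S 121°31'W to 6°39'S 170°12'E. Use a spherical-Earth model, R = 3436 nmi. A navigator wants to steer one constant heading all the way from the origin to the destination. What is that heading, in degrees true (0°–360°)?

Δψ = ln[tan(π/4+φ₂/2)/tan(π/4+φ₁/2)] = +1.1925
Δλ = -1.1918 rad (taken the short way round)
course = atan2(Δλ, Δψ) = 315.02°

315.0°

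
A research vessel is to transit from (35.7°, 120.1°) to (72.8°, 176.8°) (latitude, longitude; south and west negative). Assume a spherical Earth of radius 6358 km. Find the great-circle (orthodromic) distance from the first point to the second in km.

5152 km

Haversine: a = sin²(Δφ/2)+cos φ₁ cos φ₂ sin²(Δλ/2) = 0.15536;  σ = 2·atan2(√a,√(1−a))
σ = 46.426° → d = Rσ = 6358·0.81029 = 5152 km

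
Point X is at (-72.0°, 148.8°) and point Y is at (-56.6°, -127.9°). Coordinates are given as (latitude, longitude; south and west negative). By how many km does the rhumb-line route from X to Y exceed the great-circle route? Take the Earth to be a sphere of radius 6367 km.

306 km

Great circle: cos σ = sin φ₁ sin φ₂ + cos φ₁ cos φ₂ cos Δλ,  σ = 0.6201 rad → d_gc = 3948.0 km
Rhumb line: Δψ = +0.6388, q = Δφ/Δψ = 0.4208, d_rh = R√(Δφ²+q²Δλ²) = 4254.2 km
Excess = 4254.2 − 3948.0 = 306.2 ≈ 306 km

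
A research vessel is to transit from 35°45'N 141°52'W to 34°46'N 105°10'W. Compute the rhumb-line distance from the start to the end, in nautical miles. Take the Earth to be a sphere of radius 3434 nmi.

1797 nmi

Δψ = ln[tan(π/4+φ₂/2)/tan(π/4+φ₁/2)] = -0.0210;  Δφ = -0.0172 rad,  Δλ = +0.6405 rad
q = Δφ/Δψ = 0.8165
d = R·√(Δφ² + q²Δλ²) = 3434·0.52330 = 1797 nmi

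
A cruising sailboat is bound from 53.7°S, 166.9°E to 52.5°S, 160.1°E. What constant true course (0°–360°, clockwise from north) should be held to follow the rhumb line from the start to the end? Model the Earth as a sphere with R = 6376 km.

286.4°

Δψ = ln[tan(π/4+φ₂/2)/tan(π/4+φ₁/2)] = +0.0349
Δλ = -0.1187 rad (taken the short way round)
course = atan2(Δλ, Δψ) = 286.38°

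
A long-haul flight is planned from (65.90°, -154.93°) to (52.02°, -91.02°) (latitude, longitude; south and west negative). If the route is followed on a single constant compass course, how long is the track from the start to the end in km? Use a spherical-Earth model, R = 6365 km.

3918 km

Rhumb course C = atan2(Δλ, Δψ) with Δψ = ln[tan(π/4+φ₂/2)/tan(π/4+φ₁/2)] = -0.4775, Δλ = +1.1154 → C = 113.18°
d = R·|Δφ| / |cos C| = 6365·0.24225 / 0.39356 = 3918 km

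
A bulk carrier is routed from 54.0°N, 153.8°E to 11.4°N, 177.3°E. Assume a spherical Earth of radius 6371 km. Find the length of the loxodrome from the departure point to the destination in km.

Δψ = ln[tan(π/4+φ₂/2)/tan(π/4+φ₁/2)] = -0.9239;  Δφ = -0.7435 rad,  Δλ = +0.4102 rad
q = Δφ/Δψ = 0.8048
d = R·√(Δφ² + q²Δλ²) = 6371·0.81349 = 5183 km

5183 km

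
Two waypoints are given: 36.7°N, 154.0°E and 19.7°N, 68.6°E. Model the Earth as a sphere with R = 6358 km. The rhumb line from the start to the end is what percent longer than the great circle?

2.6%

Great circle: σ = 1.3057 rad → d_gc = Rσ = 8301.7 km
Rhumb: Δφ = -0.2967, Δλ = -1.4905, Δψ = -0.3386, q = Δφ/Δψ = 0.8762 → d_rh = R√(Δφ²+q²Δλ²) = 8514.9 km
Excess = (8514.9 − 8301.7) / 8301.7 = 213.2 / 8301.7 = 2.57% ≈ 2.6%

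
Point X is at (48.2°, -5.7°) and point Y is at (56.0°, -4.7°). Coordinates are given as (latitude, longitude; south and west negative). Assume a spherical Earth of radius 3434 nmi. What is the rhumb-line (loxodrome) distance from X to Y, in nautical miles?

Rhumb course C = atan2(Δλ, Δψ) with Δψ = ln[tan(π/4+φ₂/2)/tan(π/4+φ₁/2)] = +0.2224, Δλ = +0.0175 → C = 4.49°
d = R·|Δφ| / |cos C| = 3434·0.13614 / 0.99693 = 469 nmi

469 nmi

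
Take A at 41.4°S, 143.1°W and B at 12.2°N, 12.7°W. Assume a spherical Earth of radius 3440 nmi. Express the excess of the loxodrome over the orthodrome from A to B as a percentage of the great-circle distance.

Great circle: σ = 2.2331 rad → d_gc = Rσ = 7681.9 nmi
Rhumb: Δφ = +0.9355, Δλ = +2.2759, Δψ = +1.0097, q = Δφ/Δψ = 0.9265 → d_rh = R√(Δφ²+q²Δλ²) = 7935.6 nmi
Excess = (7935.6 − 7681.9) / 7681.9 = 253.7 / 7681.9 = 3.30% ≈ 3.3%

3.3%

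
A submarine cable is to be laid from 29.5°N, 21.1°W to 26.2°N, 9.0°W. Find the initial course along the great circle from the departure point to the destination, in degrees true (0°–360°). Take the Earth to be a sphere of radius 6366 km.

104.2°

θ = atan2( sin Δλ·cos φ₂ ,  cos φ₁ sin φ₂ − sin φ₁ cos φ₂ cos Δλ )
  = atan2(+0.1881, -0.0477) = 104.24°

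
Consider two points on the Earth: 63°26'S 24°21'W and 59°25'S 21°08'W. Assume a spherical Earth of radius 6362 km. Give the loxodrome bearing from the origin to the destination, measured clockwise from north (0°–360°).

20.9°

Meridional parts: M(φ₁)=-1.4436, M(φ₂)=-1.2968 → ΔM = +0.1468;  Δλ = +0.0561 rad
tan C = Δλ / ΔM = +0.3824 → C = 20.93°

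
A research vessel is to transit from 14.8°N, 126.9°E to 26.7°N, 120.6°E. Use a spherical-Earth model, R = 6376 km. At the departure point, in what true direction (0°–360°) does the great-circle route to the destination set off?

334.7°

θ = atan2( sin Δλ·cos φ₂ ,  cos φ₁ sin φ₂ − sin φ₁ cos φ₂ cos Δλ )
  = atan2(-0.0980, +0.2076) = 334.72°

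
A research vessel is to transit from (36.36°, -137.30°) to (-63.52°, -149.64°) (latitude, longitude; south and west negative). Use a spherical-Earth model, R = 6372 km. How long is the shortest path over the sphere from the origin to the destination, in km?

cos σ = sin φ₁ sin φ₂ + cos φ₁ cos φ₂ cos Δλ
      = sin(36.36°)sin(-63.52°) + cos(36.36°)cos(-63.52°)cos(-12.34°) = -0.1799
σ = 100.363° → d = Rσ = 6372·1.75166 = 11162 km

11162 km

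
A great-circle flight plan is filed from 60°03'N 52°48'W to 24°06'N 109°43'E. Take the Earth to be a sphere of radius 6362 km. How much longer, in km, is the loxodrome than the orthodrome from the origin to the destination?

Great circle: cos σ = sin φ₁ sin φ₂ + cos φ₁ cos φ₂ cos Δλ,  σ = 1.6518 rad → d_gc = 10508.5 km
Rhumb line: Δψ = -0.8851, q = Δφ/Δψ = 0.7089, d_rh = R√(Δφ²+q²Δλ²) = 13400.8 km
Excess = 13400.8 − 10508.5 = 2892.3 ≈ 2892 km

2892 km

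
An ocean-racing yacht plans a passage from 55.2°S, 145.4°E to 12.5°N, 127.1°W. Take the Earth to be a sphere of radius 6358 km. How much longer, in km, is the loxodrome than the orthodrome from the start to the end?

Great circle: cos σ = sin φ₁ sin φ₂ + cos φ₁ cos φ₂ cos Δλ,  σ = 1.7248 rad → d_gc = 10966.47 km
Rhumb line: Δψ = +1.3803, q = Δφ/Δψ = 0.8561, d_rh = R√(Δφ²+q²Δλ²) = 11204.02 km
Excess = 11204.02 − 10966.47 = 237.55 ≈ 238 km

238 km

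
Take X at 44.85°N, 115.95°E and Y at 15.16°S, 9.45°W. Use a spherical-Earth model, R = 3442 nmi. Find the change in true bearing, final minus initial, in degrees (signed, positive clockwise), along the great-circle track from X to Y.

-59.6°

At departure: θ₁ = atan2(sin Δλ cos φ₂, cos φ₁ sin φ₂ − sin φ₁ cos φ₂ cos Δλ) = 284.87°
At arrival: θ₂ = atan2(sin Δλ cos φ₁, −cos φ₂ sin φ₁ + sin φ₂ cos φ₁ cos Δλ) = 225.23°
Δθ = θ₂ − θ₁ = -59.6°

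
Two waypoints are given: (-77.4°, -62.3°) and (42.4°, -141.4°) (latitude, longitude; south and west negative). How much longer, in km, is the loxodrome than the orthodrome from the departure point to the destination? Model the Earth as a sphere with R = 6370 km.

315 km

Great circle: cos σ = sin φ₁ sin φ₂ + cos φ₁ cos φ₂ cos Δλ,  σ = 2.2493 rad → d_gc = 14327.8 km
Rhumb line: Δψ = +3.0222, q = Δφ/Δψ = 0.6918, d_rh = R√(Δφ²+q²Δλ²) = 14642.9 km
Excess = 14642.9 − 14327.8 = 315.1 ≈ 315 km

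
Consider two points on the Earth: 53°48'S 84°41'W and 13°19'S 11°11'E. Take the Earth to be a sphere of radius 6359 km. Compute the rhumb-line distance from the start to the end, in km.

9621 km

Rhumb course C = atan2(Δλ, Δψ) with Δψ = ln[tan(π/4+φ₂/2)/tan(π/4+φ₁/2)] = +0.8837, Δλ = +1.6732 → C = 62.16°
d = R·|Δφ| / |cos C| = 6359·0.70657 / 0.46702 = 9621 km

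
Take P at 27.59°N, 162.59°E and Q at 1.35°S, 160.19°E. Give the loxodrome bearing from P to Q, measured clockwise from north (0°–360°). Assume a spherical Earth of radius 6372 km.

Δψ = ln[tan(π/4+φ₂/2)/tan(π/4+φ₁/2)] = -0.5249
Δλ = -0.0419 rad (taken the short way round)
course = atan2(Δλ, Δψ) = 184.56°

184.6°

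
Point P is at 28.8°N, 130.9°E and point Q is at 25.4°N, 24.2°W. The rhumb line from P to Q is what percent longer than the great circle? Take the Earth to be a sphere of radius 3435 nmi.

Great circle: σ = 2.1076 rad → d_gc = Rσ = 7239.53 nmi
Rhumb: Δφ = -0.0593, Δλ = -2.7070, Δψ = -0.0667, q = Δφ/Δψ = 0.8900 → d_rh = R√(Δφ²+q²Δλ²) = 8278.36 nmi
Excess = (8278.36 − 7239.53) / 7239.53 = 1038.83 / 7239.53 = 14.349% ≈ 14.3%

14.3%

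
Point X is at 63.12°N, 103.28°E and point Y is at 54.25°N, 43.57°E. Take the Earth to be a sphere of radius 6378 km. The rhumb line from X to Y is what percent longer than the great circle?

3.5%

Great circle: σ = 0.5411 rad → d_gc = Rσ = 3451.4 km
Rhumb: Δφ = -0.1548, Δλ = -1.0421, Δψ = -0.2998, q = Δφ/Δψ = 0.5164 → d_rh = R√(Δφ²+q²Δλ²) = 3571.6 km
Excess = (3571.6 − 3451.4) / 3451.4 = 120.2 / 3451.4 = 3.48% ≈ 3.5%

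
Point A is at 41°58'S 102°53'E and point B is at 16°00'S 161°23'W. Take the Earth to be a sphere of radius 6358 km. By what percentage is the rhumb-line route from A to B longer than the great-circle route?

3.6%

Great circle: σ = 1.4576 rad → d_gc = Rσ = 9267.7 km
Rhumb: Δφ = +0.4532, Δλ = +1.6709, Δψ = +0.5254, q = Δφ/Δψ = 0.8625 → d_rh = R√(Δφ²+q²Δλ²) = 9605.4 km
Excess = (9605.4 − 9267.7) / 9267.7 = 337.7 / 9267.7 = 3.64% ≈ 3.6%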